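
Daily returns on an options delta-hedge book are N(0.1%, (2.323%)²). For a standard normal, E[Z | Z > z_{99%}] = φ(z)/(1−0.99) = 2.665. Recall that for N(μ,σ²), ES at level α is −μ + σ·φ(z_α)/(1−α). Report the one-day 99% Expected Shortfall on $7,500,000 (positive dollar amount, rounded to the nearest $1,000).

ES = −(0.1%) + 2.323% × 2.665 = 6.091%.
On $7,500,000: 0.06091 × $7,500,000 = $456,825.

$457,000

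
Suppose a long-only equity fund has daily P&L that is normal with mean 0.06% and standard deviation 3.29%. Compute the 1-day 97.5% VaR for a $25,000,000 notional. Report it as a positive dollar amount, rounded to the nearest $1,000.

$1,597,000

At 97.5% one-sided, z = 1.960.
VaR = −μ + z·σ = −(0.06%) + 1.960 × 3.29% = 6.388%.
On $25,000,000: 0.06388 × $25,000,000 = $1,597,000.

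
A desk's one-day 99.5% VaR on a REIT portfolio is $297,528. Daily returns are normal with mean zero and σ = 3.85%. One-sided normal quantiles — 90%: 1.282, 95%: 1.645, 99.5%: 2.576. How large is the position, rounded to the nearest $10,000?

$3,000,000

VaR as a fraction of value: z·σ = 2.576 × 3.85% = 9.9176%.
Position = $297,528 / 0.099176 = $3,000,000.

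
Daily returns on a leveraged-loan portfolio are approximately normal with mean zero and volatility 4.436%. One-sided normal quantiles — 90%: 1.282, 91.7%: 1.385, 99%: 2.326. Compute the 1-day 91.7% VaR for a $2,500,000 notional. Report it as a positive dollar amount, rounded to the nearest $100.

VaR = z·σ = 1.385 × 4.436% = 6.144%.
On $2,500,000: 0.06144 × $2,500,000 = $153,600.

$153,600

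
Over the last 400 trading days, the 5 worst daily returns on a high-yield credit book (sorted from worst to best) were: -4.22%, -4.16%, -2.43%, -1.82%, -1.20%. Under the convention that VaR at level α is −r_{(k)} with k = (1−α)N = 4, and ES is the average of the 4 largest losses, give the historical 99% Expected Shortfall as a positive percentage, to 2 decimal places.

The 4 worst returns sum to -12.63%.
ES = −(-12.63%) / 4 = 3.1575% ≈ 3.16%.

3.16%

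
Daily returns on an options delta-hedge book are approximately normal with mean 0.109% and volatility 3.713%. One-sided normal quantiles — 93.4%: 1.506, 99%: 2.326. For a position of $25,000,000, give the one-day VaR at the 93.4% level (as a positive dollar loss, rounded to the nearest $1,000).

VaR = −μ + z·σ = −(0.109%) + 1.506 × 3.713% = 5.483%.
On $25,000,000: 0.05483 × $25,000,000 = $1,370,750.

$1,371,000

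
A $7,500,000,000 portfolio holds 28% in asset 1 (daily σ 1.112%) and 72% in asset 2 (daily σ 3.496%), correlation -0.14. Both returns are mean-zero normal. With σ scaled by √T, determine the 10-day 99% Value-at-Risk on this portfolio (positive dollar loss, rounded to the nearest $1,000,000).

σ_p = √(0.28²·1.112² + 0.72²·3.496² + 2·-0.14·0.28·0.72·1.112·3.496) = 2.493%.
σ_{10d} = 2.493% × √10 = 7.884%.
z(99%) = 2.326.
VaR = 2.326 × 7.884% = 18.338%; on $7,500,000,000 that is $1,375,350,000.

$1,375,000,000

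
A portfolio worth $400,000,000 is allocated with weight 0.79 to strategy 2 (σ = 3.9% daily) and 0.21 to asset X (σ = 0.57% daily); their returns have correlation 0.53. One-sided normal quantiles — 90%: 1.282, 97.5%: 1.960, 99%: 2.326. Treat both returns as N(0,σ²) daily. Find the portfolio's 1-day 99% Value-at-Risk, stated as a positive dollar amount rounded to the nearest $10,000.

σ_p² = 0.79²·3.9² + 0.21²·0.57² + 2·0.53·0.79·0.21·3.9·0.57 = 9.8978 (%²).
σ_p = √9.8978 = 3.146%.
VaR = 2.326 × 3.146% = 7.318%; on $400,000,000 that is $29,272,000.

$29,270,000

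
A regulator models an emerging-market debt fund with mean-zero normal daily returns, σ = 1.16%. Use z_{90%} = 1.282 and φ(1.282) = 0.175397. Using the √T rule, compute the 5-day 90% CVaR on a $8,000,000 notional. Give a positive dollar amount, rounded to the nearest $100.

$364,000

σ_{5d} = 1.16% × √5 = 2.594%.
ES multiplier = φ(z)/(1−α) = 0.175397/0.1 = 1.754.
ES = 2.594% × 1.754 = 4.550%; on $8,000,000: $364,000.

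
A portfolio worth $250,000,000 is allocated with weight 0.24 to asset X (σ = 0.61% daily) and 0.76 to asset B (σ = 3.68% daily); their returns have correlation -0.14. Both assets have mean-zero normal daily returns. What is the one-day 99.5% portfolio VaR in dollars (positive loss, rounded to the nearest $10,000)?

σ_p² = 0.24²·0.61² + 0.76²·3.68² + 2·-0.14·0.24·0.76·0.61·3.68 = 7.7289 (%²).
σ_p = √7.7289 = 2.780%.
At 99.5%, z = 2.576.
VaR = 2.576 × 2.780% = 7.161%; on $250,000,000 that is $17,902,500.

$17,900,000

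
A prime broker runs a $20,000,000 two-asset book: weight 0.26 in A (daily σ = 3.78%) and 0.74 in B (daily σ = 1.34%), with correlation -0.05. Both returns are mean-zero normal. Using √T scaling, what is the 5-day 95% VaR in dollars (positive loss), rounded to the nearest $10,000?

σ_p = √(0.26²·3.78² + 0.74²·1.34² + 2·-0.05·0.26·0.74·3.78·1.34) = 1.361%.
σ_{5d} = 1.361% × √5 = 3.043%.
z(95%) = 1.645.
VaR = 1.645 × 3.043% = 5.006%; on $20,000,000 that is $1,001,200.

$1,000,000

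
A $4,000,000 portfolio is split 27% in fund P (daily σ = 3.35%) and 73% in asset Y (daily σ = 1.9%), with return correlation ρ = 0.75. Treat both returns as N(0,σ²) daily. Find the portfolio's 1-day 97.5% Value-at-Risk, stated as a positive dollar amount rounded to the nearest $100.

$168,600

σ_p² = 0.27²·3.35² + 0.73²·1.9² + 2·0.75·0.27·0.73·3.35·1.9 = 4.6237 (%²).
σ_p = √4.6237 = 2.150%.
At 97.5%, z = 1.960.
VaR = 1.960 × 2.150% = 4.214%; on $4,000,000 that is $168,560.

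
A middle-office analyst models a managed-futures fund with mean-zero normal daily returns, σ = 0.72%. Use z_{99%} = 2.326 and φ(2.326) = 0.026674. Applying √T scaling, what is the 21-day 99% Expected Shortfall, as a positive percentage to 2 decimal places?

σ_{21d} = 0.72% × √21 = 3.299%.
ES multiplier = φ(z)/(1−α) = 0.026674/0.01 = 2.667.
ES = 3.299% × 2.667 = 8.798%.

8.80%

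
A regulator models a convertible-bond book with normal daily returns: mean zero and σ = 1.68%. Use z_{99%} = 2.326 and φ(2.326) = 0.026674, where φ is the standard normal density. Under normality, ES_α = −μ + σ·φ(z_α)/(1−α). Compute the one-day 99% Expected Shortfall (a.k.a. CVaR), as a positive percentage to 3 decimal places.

Tail multiplier: φ(z)/(1−α) = 0.026674 / 0.01 = 2.667.
ES = 1.68% × 2.667 = 4.481%.

4.481%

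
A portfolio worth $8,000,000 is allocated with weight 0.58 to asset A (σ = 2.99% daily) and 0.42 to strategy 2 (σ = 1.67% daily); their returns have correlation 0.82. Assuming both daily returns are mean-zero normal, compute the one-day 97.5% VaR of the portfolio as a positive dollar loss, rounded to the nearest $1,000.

$368,000

σ_p² = 0.58²·2.99² + 0.42²·1.67² + 2·0.82·0.58·0.42·2.99·1.67 = 5.4943 (%²).
σ_p = √5.4943 = 2.344%.
At 97.5%, z = 1.960.
VaR = 1.960 × 2.344% = 4.594%; on $8,000,000 that is $367,520.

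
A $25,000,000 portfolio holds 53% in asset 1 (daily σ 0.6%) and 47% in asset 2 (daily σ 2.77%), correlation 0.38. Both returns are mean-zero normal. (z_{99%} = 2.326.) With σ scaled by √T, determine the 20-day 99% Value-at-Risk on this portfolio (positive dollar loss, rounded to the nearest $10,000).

σ_p = √(0.53²·0.6² + 0.47²·2.77² + 2·0.38·0.53·0.47·0.6·2.77) = 1.453%.
σ_{20d} = 1.453% × √20 = 6.498%.
VaR = 2.326 × 6.498% = 15.114%; on $25,000,000 that is $3,778,500.

$3,780,000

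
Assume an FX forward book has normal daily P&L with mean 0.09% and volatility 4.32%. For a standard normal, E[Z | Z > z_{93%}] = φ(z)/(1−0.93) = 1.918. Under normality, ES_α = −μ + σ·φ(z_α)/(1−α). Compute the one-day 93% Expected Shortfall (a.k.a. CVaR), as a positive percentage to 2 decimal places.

ES = −(0.09%) + 4.32% × 1.918 = 8.196%.

8.20%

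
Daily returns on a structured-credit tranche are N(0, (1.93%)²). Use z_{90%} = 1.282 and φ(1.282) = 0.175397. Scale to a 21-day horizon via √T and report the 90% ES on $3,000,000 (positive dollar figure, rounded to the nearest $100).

$465,400

σ_{21d} = 1.93% × √21 = 8.844%.
ES multiplier = φ(z)/(1−α) = 0.175397/0.1 = 1.754.
ES = 8.844% × 1.754 = 15.512%; on $3,000,000: $465,360.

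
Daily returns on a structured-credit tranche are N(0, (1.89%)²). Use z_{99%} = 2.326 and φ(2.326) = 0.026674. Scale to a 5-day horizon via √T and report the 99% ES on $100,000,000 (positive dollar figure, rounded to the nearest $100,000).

$11,300,000

σ_{5d} = 1.89% × √5 = 4.226%.
ES multiplier = φ(z)/(1−α) = 0.026674/0.01 = 2.667.
ES = 4.226% × 2.667 = 11.271%; on $100,000,000: $11,271,000.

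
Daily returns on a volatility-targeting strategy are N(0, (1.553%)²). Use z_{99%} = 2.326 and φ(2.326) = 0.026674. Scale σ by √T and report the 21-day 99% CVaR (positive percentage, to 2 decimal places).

18.98%

σ_{21d} = 1.553% × √21 = 7.117%.
ES multiplier = φ(z)/(1−α) = 0.026674/0.01 = 2.667.
ES = 7.117% × 2.667 = 18.981%.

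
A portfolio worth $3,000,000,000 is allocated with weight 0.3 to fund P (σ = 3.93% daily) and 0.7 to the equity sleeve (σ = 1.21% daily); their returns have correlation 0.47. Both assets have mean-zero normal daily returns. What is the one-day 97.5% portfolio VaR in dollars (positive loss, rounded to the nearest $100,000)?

σ_p² = 0.3²·3.93² + 0.7²·1.21² + 2·0.47·0.3·0.7·3.93·1.21 = 3.0461 (%²).
σ_p = √3.0461 = 1.745%.
At 97.5%, z = 1.960.
VaR = 1.960 × 1.745% = 3.420%; on $3,000,000,000 that is $102,600,000.

$102,600,000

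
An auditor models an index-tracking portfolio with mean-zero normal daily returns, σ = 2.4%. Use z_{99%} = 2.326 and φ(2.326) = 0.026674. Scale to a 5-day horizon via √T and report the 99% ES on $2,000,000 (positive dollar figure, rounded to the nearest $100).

$286,300

σ_{5d} = 2.4% × √5 = 5.367%.
ES multiplier = φ(z)/(1−α) = 0.026674/0.01 = 2.667.
ES = 5.367% × 2.667 = 14.314%; on $2,000,000: $286,280.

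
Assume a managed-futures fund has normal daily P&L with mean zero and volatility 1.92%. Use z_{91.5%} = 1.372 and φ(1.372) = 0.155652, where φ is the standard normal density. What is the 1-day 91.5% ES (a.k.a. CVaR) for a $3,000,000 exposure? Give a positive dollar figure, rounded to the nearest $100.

Tail multiplier: φ(z)/(1−α) = 0.155652 / 0.085 = 1.831.
ES = 1.92% × 1.831 = 3.516%.
On $3,000,000: 0.03516 × $3,000,000 = $105,480.

$105,500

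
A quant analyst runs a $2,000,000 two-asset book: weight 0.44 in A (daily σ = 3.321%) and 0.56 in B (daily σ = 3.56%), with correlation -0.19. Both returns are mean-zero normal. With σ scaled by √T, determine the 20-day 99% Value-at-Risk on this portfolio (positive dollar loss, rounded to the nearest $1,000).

σ_p = √(0.44²·3.321² + 0.56²·3.56² + 2·-0.19·0.44·0.56·3.321·3.56) = 2.237%.
σ_{20d} = 2.237% × √20 = 10.004%.
z(99%) = 2.326.
VaR = 2.326 × 10.004% = 23.269%; on $2,000,000 that is $465,380.

$465,000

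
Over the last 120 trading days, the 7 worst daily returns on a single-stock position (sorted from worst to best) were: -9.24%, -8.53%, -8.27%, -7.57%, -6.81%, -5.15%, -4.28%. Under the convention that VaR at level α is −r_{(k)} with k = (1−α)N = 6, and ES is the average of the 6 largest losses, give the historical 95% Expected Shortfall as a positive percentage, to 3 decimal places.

The 6 worst returns sum to -45.57%.
ES = −(-45.57%) / 6 = 7.595%.

7.595%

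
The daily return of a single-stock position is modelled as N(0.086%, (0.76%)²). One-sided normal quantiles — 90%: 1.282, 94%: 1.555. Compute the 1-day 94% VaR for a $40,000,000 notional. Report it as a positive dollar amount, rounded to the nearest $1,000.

$438,000

VaR = −μ + z·σ = −(0.086%) + 1.555 × 0.76% = 1.096%.
On $40,000,000: 0.01096 × $40,000,000 = $438,400.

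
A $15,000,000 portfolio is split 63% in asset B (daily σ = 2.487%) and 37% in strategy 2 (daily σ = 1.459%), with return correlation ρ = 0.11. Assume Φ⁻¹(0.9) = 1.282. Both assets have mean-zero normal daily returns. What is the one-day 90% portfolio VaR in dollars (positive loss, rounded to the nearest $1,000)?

$329,000

σ_p² = 0.63²·2.487² + 0.37²·1.459² + 2·0.11·0.63·0.37·2.487·1.459 = 2.9324 (%²).
σ_p = √2.9324 = 1.712%.
VaR = 1.282 × 1.712% = 2.195%; on $15,000,000 that is $329,250.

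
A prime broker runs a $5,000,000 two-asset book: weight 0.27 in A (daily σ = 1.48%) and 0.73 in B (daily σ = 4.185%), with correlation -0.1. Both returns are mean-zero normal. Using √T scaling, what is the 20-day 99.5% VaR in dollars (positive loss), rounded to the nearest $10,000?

$1,750,000

σ_p = √(0.27²·1.48² + 0.73²·4.185² + 2·-0.1·0.27·0.73·1.48·4.185) = 3.041%.
σ_{20d} = 3.041% × √20 = 13.600%.
z(99.5%) = 2.576.
VaR = 2.576 × 13.600% = 35.034%; on $5,000,000 that is $1,751,700.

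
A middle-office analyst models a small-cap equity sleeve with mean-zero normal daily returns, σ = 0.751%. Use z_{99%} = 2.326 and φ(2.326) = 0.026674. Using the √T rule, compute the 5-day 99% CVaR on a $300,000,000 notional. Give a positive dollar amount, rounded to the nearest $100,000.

$13,400,000

σ_{5d} = 0.751% × √5 = 1.679%.
ES multiplier = φ(z)/(1−α) = 0.026674/0.01 = 2.667.
ES = 1.679% × 2.667 = 4.478%; on $300,000,000: $13,434,000.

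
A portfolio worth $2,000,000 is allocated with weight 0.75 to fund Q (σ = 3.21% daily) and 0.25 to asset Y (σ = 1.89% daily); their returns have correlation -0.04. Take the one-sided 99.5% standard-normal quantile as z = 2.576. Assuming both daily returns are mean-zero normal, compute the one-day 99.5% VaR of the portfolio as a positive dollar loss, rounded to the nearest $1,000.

σ_p² = 0.75²·3.21² + 0.25²·1.89² + 2·-0.04·0.75·0.25·3.21·1.89 = 5.9283 (%²).
σ_p = √5.9283 = 2.435%.
VaR = 2.576 × 2.435% = 6.273%; on $2,000,000 that is $125,460.

$125,000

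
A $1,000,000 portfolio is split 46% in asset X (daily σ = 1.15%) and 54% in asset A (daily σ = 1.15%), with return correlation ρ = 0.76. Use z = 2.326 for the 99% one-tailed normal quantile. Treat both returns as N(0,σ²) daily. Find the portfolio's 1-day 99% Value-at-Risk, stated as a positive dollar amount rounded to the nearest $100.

σ_p² = 0.46²·1.15² + 0.54²·1.15² + 2·0.76·0.46·0.54·1.15·1.15 = 1.1648 (%²).
σ_p = √1.1648 = 1.079%.
VaR = 2.326 × 1.079% = 2.510%; on $1,000,000 that is $25,100.

$25,100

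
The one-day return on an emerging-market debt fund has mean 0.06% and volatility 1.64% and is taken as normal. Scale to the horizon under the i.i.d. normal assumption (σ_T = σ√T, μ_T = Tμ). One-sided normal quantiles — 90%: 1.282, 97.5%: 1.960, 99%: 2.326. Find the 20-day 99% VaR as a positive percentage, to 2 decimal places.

15.86%

σ_{20d} = 1.64% × √20 = 7.334%; μ_{20d} = 20 × 0.06% = 1.200%.
VaR = −(1.200%) + 2.326 × 7.334% = 15.859%.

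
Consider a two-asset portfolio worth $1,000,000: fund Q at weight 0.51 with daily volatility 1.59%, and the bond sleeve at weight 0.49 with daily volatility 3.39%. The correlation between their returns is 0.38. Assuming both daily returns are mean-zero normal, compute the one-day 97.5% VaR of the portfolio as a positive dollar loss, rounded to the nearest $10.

$41,300

σ_p² = 0.51²·1.59² + 0.49²·3.39² + 2·0.38·0.51·0.49·1.59·3.39 = 4.4405 (%²).
σ_p = √4.4405 = 2.107%.
At 97.5%, z = 1.960.
VaR = 1.960 × 2.107% = 4.130%; on $1,000,000 that is $41,300.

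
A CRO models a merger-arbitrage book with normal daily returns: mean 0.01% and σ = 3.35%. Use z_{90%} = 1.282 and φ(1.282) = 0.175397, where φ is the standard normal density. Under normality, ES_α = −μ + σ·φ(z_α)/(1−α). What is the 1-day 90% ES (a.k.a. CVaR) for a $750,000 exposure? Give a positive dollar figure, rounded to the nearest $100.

$44,000

Tail multiplier: φ(z)/(1−α) = 0.175397 / 0.1 = 1.754.
ES = −(0.01%) + 3.35% × 1.754 = 5.866%.
On $750,000: 0.05866 × $750,000 = $43,995.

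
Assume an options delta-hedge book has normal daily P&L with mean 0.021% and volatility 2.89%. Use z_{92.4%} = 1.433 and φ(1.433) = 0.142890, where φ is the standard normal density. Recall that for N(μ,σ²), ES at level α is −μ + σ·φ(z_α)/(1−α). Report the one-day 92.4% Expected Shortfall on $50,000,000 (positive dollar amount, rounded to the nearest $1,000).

Tail multiplier: φ(z)/(1−α) = 0.142890 / 0.076 = 1.880.
ES = −(0.021%) + 2.89% × 1.880 = 5.412%.
On $50,000,000: 0.05412 × $50,000,000 = $2,706,000.

$2,706,000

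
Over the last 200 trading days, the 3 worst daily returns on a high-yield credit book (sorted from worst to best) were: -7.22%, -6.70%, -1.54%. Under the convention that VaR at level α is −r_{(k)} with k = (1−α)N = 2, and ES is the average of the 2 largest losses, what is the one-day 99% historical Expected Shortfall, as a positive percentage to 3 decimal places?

6.960%

The 2 worst returns sum to -13.92%.
ES = −(-13.92%) / 2 = 6.96% ≈ 6.960%.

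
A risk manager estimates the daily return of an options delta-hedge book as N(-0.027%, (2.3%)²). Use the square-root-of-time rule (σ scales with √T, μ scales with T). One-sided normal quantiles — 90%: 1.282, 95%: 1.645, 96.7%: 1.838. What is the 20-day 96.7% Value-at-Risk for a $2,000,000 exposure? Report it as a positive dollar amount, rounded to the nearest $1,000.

σ_{20d} = 2.3% × √20 = 10.286%; μ_{20d} = 20 × -0.027% = -0.540%.
VaR = −(-0.540%) + 1.838 × 10.286% = 19.446%.
On $2,000,000: 0.19446 × $2,000,000 = $388,920.

$389,000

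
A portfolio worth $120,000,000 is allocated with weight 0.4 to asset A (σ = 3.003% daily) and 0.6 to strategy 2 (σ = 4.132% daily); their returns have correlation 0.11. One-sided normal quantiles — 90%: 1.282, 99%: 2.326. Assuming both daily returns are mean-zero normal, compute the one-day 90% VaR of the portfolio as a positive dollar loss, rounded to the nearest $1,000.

$4,417,000

σ_p² = 0.4²·3.003² + 0.6²·4.132² + 2·0.11·0.4·0.6·3.003·4.132 = 8.2445 (%²).
σ_p = √8.2445 = 2.871%.
VaR = 1.282 × 2.871% = 3.681%; on $120,000,000 that is $4,417,200.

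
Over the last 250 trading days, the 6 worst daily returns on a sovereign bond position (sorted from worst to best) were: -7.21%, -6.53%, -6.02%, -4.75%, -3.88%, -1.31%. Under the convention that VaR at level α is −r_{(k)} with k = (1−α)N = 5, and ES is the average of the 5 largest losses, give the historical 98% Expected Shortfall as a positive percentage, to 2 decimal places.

5.68%

The 5 worst returns sum to -28.39%.
ES = −(-28.39%) / 5 = 5.678% ≈ 5.68%.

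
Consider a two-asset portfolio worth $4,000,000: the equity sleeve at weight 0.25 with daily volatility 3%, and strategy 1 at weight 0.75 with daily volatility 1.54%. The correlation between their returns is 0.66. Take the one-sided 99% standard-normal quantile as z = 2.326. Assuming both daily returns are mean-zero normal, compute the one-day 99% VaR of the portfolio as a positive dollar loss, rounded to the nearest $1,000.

$162,000

σ_p² = 0.25²·3² + 0.75²·1.54² + 2·0.66·0.25·0.75·3·1.54 = 3.0400 (%²).
σ_p = √3.0400 = 1.744%.
VaR = 2.326 × 1.744% = 4.057%; on $4,000,000 that is $162,280.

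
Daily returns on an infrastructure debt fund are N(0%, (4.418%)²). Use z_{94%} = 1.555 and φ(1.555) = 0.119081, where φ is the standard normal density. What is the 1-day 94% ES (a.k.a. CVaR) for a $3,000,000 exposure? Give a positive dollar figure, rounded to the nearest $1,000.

Tail multiplier: φ(z)/(1−α) = 0.119081 / 0.06 = 1.985.
ES = 4.418% × 1.985 = 8.770%.
On $3,000,000: 0.08770 × $3,000,000 = $263,100.

$263,000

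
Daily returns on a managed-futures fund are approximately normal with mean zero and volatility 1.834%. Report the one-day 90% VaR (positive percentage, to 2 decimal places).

2.35%

At 90% one-sided, z = 1.282.
VaR = z·σ = 1.282 × 1.834% = 2.351%.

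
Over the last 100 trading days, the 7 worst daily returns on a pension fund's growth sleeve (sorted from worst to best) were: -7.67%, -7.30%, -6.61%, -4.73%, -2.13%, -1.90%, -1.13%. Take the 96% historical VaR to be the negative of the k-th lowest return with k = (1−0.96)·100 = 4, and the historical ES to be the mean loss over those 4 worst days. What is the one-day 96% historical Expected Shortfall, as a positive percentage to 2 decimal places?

6.58%

The 4 worst returns sum to -26.31%.
ES = −(-26.31%) / 4 = 6.5775% ≈ 6.58%.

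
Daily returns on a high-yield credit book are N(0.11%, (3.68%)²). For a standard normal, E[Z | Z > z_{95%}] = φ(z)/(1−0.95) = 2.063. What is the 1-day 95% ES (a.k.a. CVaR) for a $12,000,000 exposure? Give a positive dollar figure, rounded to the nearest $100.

ES = −(0.11%) + 3.68% × 2.063 = 7.482%.
On $12,000,000: 0.07482 × $12,000,000 = $897,840.

$897,800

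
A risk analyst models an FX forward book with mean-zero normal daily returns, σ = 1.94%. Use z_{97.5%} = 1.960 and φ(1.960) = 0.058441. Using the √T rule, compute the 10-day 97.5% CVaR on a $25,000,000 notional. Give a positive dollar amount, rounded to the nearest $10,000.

σ_{10d} = 1.94% × √10 = 6.135%.
ES multiplier = φ(z)/(1−α) = 0.058441/0.025 = 2.338.
ES = 6.135% × 2.338 = 14.344%; on $25,000,000: $3,586,000.

$3,590,000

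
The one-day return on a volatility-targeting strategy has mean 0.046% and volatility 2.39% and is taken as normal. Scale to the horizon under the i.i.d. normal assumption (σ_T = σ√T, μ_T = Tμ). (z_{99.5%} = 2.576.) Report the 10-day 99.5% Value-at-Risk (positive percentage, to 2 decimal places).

19.01%

σ_{10d} = 2.39% × √10 = 7.558%; μ_{10d} = 10 × 0.046% = 0.460%.
VaR = −(0.460%) + 2.576 × 7.558% = 19.009%.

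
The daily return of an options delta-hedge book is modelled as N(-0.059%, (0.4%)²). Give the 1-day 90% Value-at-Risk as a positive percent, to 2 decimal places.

At 90% one-sided, z = 1.282.
VaR = −μ + z·σ = −(-0.059%) + 1.282 × 0.4% = 0.572%.

0.57%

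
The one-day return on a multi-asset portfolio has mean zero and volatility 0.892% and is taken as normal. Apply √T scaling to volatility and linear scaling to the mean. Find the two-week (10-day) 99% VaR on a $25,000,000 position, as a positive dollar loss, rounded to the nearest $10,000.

At 99%, z = 2.326.
σ_{10d} = 0.892% × √10 = 2.821%.
VaR = 2.326 × 2.821% = 6.562%.
On $25,000,000: 0.06562 × $25,000,000 = $1,640,500.

$1,640,000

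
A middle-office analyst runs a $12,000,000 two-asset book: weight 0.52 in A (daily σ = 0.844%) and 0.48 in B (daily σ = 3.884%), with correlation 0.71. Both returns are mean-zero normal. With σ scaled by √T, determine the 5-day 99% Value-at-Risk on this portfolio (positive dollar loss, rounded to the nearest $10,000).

$1,370,000

σ_p = √(0.52²·0.844² + 0.48²·3.884² + 2·0.71·0.52·0.48·0.844·3.884) = 2.198%.
σ_{5d} = 2.198% × √5 = 4.915%.
z(99%) = 2.326.
VaR = 2.326 × 4.915% = 11.432%; on $12,000,000 that is $1,371,840.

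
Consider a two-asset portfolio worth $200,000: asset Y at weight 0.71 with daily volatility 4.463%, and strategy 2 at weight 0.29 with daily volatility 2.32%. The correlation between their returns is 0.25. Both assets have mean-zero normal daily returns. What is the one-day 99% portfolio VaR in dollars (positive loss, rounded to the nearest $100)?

σ_p² = 0.71²·4.463² + 0.29²·2.32² + 2·0.25·0.71·0.29·4.463·2.32 = 11.5595 (%²).
σ_p = √11.5595 = 3.400%.
At 99%, z = 2.326.
VaR = 2.326 × 3.400% = 7.908%; on $200,000 that is $15,816.

$15,800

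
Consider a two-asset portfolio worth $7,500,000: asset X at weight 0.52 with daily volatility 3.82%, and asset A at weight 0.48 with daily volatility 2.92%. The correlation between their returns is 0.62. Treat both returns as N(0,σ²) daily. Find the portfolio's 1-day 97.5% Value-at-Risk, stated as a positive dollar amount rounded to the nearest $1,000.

$450,000

σ_p² = 0.52²·3.82² + 0.48²·2.92² + 2·0.62·0.52·0.48·3.82·2.92 = 9.3626 (%²).
σ_p = √9.3626 = 3.060%.
At 97.5%, z = 1.960.
VaR = 1.960 × 3.060% = 5.998%; on $7,500,000 that is $449,850.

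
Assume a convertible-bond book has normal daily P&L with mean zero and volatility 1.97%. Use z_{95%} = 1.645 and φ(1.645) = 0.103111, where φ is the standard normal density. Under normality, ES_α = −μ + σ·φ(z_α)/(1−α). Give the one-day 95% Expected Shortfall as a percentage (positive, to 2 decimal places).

4.06%

Tail multiplier: φ(z)/(1−α) = 0.103111 / 0.05 = 2.062.
ES = 1.97% × 2.062 = 4.062%.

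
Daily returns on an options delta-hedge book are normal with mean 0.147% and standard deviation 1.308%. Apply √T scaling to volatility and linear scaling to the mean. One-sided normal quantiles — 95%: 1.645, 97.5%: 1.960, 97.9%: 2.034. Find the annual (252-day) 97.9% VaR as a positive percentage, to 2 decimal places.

5.19%

σ_{252d} = 1.308% × √252 = 20.764%; μ_{252d} = 252 × 0.147% = 37.044%.
VaR = −(37.044%) + 2.034 × 20.764% = 5.190%.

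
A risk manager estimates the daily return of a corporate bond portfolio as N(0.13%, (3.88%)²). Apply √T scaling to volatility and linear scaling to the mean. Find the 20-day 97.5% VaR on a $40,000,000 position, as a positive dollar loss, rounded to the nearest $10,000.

At 97.5%, z = 1.960.
σ_{20d} = 3.88% × √20 = 17.352%; μ_{20d} = 20 × 0.13% = 2.600%.
VaR = −(2.600%) + 1.960 × 17.352% = 31.410%.
On $40,000,000: 0.31410 × $40,000,000 = $12,564,000.

$12,560,000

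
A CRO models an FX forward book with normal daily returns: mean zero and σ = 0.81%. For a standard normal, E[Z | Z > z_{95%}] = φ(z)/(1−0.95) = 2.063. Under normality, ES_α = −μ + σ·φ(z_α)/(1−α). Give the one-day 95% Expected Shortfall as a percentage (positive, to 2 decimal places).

ES = 0.81% × 2.063 = 1.671%.

1.67%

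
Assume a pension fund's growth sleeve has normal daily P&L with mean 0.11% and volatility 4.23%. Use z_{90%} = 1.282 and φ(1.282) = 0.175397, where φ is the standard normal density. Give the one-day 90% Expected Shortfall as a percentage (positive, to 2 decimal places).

7.31%

Tail multiplier: φ(z)/(1−α) = 0.175397 / 0.1 = 1.754.
ES = −(0.11%) + 4.23% × 1.754 = 7.309%.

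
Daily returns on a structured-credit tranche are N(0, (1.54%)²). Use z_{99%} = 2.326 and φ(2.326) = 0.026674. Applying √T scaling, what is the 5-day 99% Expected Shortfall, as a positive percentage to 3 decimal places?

9.185%

σ_{5d} = 1.54% × √5 = 3.444%.
ES multiplier = φ(z)/(1−α) = 0.026674/0.01 = 2.667.
ES = 3.444% × 2.667 = 9.185%.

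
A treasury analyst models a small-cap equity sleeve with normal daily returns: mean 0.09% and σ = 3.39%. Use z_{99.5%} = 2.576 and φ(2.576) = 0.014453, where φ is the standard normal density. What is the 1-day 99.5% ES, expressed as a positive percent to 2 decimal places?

9.71%

Tail multiplier: φ(z)/(1−α) = 0.014453 / 0.005 = 2.891.
ES = −(0.09%) + 3.39% × 2.891 = 9.710%.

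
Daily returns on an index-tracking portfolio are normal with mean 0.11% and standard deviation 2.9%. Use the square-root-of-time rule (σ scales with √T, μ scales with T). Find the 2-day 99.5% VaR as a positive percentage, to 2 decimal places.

At 99.5%, z = 2.576.
σ_{2d} = 2.9% × √2 = 4.101%; μ_{2d} = 2 × 0.11% = 0.220%.
VaR = −(0.220%) + 2.576 × 4.101% = 10.344%.

10.34%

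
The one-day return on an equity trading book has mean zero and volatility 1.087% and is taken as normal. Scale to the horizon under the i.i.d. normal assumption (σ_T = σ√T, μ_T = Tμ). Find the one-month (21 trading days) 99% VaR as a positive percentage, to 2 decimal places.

At 99%, z = 2.326.
σ_{21d} = 1.087% × √21 = 4.981%.
VaR = 2.326 × 4.981% = 11.586%.

11.59%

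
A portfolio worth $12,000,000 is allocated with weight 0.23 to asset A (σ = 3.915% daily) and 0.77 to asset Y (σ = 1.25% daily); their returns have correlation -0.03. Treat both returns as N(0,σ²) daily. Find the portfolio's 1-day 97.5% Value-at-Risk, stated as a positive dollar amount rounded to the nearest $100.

σ_p² = 0.23²·3.915² + 0.77²·1.25² + 2·-0.03·0.23·0.77·3.915·1.25 = 1.6852 (%²).
σ_p = √1.6852 = 1.298%.
At 97.5%, z = 1.960.
VaR = 1.960 × 1.298% = 2.544%; on $12,000,000 that is $305,280.

$305,300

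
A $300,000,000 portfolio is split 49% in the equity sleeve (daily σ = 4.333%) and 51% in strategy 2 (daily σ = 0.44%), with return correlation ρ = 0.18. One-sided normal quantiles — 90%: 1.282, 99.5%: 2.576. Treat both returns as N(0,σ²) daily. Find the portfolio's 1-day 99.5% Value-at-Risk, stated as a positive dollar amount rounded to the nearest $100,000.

$16,800,000

σ_p² = 0.49²·4.333² + 0.51²·0.44² + 2·0.18·0.49·0.51·4.333·0.44 = 4.7297 (%²).
σ_p = √4.7297 = 2.175%.
VaR = 2.576 × 2.175% = 5.603%; on $300,000,000 that is $16,809,000.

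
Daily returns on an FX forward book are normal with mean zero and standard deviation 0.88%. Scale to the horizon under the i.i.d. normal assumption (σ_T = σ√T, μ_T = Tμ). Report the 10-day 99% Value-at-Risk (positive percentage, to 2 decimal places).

6.47%

At 99%, z = 2.326.
σ_{10d} = 0.88% × √10 = 2.783%.
VaR = 2.326 × 2.783% = 6.473%.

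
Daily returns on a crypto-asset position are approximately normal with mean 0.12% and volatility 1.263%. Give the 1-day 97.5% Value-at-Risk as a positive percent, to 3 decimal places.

2.355%

At 97.5% one-sided, z = 1.960.
VaR = −μ + z·σ = −(0.12%) + 1.960 × 1.263% = 2.355%.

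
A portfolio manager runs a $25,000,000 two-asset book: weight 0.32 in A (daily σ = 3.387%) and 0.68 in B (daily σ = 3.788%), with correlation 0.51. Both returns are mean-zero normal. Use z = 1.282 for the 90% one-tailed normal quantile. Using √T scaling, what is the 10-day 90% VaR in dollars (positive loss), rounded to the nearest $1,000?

σ_p = √(0.32²·3.387² + 0.68²·3.788² + 2·0.51·0.32·0.68·3.387·3.788) = 3.265%.
σ_{10d} = 3.265% × √10 = 10.325%.
VaR = 1.282 × 10.325% = 13.237%; on $25,000,000 that is $3,309,250.

$3,309,000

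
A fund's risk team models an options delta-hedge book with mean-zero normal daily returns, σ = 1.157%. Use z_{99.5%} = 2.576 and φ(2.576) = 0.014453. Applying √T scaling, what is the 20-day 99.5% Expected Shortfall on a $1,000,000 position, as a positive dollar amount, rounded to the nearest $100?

σ_{20d} = 1.157% × √20 = 5.174%.
ES multiplier = φ(z)/(1−α) = 0.014453/0.005 = 2.891.
ES = 5.174% × 2.891 = 14.958%; on $1,000,000: $149,580.

$149,600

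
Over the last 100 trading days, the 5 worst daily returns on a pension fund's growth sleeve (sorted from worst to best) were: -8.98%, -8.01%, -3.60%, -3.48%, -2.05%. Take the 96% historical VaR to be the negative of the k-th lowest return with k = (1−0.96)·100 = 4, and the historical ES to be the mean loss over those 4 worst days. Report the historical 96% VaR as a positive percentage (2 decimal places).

k = 4; the 4th lowest return is -3.48%, so VaR = 3.48%.

3.48%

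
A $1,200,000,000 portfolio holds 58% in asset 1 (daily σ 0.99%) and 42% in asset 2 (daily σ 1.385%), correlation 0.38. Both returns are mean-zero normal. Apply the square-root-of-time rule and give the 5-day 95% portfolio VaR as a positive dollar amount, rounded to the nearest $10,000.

σ_p = √(0.58²·0.99² + 0.42²·1.385² + 2·0.38·0.58·0.42·0.99·1.385) = 0.960%.
σ_{5d} = 0.960% × √5 = 2.147%.
z(95%) = 1.645.
VaR = 1.645 × 2.147% = 3.532%; on $1,200,000,000 that is $42,384,000.

$42,380,000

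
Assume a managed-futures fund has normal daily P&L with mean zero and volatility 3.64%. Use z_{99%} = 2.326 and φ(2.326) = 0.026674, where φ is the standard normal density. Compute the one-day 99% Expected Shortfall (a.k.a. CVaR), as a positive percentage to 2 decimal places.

Tail multiplier: φ(z)/(1−α) = 0.026674 / 0.01 = 2.667.
ES = 3.64% × 2.667 = 9.708%.

9.71%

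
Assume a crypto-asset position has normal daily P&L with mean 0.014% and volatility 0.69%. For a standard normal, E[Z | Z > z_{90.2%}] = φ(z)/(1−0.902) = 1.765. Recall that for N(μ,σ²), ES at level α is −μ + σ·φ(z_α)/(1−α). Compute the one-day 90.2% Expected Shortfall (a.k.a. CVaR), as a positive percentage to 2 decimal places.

ES = −(0.014%) + 0.69% × 1.765 = 1.204%.

1.20%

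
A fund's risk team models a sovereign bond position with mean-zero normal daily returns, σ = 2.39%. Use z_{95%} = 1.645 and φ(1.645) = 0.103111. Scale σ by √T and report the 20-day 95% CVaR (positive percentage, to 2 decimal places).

σ_{20d} = 2.39% × √20 = 10.688%.
ES multiplier = φ(z)/(1−α) = 0.103111/0.05 = 2.062.
ES = 10.688% × 2.062 = 22.039%.

22.04%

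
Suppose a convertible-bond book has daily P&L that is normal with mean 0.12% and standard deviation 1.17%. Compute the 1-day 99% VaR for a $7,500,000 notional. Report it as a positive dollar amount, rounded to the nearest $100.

$195,100

At 99% one-sided, z = 2.326.
VaR = −μ + z·σ = −(0.12%) + 2.326 × 1.17% = 2.601%.
On $7,500,000: 0.02601 × $7,500,000 = $195,075.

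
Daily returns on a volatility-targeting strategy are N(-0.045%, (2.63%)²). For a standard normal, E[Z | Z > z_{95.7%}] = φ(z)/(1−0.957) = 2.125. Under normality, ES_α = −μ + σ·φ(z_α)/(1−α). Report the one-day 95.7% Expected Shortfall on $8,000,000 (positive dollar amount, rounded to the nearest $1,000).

ES = −(-0.045%) + 2.63% × 2.125 = 5.634%.
On $8,000,000: 0.05634 × $8,000,000 = $450,720.

$451,000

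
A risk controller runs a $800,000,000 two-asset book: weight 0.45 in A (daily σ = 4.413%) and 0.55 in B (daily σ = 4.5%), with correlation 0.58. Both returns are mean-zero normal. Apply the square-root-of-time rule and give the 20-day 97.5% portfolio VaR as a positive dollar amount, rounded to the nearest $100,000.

σ_p = √(0.45²·4.413² + 0.55²·4.5² + 2·0.58·0.45·0.55·4.413·4.5) = 3.971%.
σ_{20d} = 3.971% × √20 = 17.759%.
z(97.5%) = 1.960.
VaR = 1.960 × 17.759% = 34.808%; on $800,000,000 that is $278,464,000.

$278,500,000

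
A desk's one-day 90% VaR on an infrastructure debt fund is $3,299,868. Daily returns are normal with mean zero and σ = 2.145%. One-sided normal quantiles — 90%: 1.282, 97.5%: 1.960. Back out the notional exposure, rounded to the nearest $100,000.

VaR as a fraction of value: z·σ = 1.282 × 2.145% = 2.74989%.
Position = $3,299,868 / 0.0274989 = $120,000,000.

$120,000,000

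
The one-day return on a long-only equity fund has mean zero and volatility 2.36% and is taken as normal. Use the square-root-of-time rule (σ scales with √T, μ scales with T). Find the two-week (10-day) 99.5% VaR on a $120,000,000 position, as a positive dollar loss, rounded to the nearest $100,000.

At 99.5%, z = 2.576.
σ_{10d} = 2.36% × √10 = 7.463%.
VaR = 2.576 × 7.463% = 19.225%.
On $120,000,000: 0.19225 × $120,000,000 = $23,070,000.

$23,100,000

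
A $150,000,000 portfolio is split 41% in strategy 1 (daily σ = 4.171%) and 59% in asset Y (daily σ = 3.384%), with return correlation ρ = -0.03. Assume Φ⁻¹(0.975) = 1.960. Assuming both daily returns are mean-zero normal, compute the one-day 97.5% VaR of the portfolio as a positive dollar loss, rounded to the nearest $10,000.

$7,610,000

σ_p² = 0.41²·4.171² + 0.59²·3.384² + 2·-0.03·0.41·0.59·4.171·3.384 = 6.7059 (%²).
σ_p = √6.7059 = 2.590%.
VaR = 1.960 × 2.590% = 5.076%; on $150,000,000 that is $7,614,000.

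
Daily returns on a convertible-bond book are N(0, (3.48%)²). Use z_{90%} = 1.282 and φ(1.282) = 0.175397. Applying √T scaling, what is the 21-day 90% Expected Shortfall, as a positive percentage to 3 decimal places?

σ_{21d} = 3.48% × √21 = 15.947%.
ES multiplier = φ(z)/(1−α) = 0.175397/0.1 = 1.754.
ES = 15.947% × 1.754 = 27.971%.

27.971%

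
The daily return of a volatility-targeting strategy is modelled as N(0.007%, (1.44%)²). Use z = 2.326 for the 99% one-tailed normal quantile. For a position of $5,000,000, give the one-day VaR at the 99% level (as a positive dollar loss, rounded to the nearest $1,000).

$167,000

VaR = −μ + z·σ = −(0.007%) + 2.326 × 1.44% = 3.342%.
On $5,000,000: 0.03342 × $5,000,000 = $167,100.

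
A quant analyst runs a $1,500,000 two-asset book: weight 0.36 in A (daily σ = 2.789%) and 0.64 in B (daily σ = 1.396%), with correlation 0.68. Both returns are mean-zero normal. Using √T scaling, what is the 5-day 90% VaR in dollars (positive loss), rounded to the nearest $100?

$74,800

σ_p = √(0.36²·2.789² + 0.64²·1.396² + 2·0.68·0.36·0.64·2.789·1.396) = 1.740%.
σ_{5d} = 1.740% × √5 = 3.891%.
z(90%) = 1.282.
VaR = 1.282 × 3.891% = 4.988%; on $1,500,000 that is $74,820.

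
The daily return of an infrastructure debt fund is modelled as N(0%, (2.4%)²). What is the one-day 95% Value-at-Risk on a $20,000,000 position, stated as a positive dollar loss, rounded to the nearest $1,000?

At 95% one-sided, z = 1.645.
VaR = z·σ = 1.645 × 2.4% = 3.948%.
On $20,000,000: 0.03948 × $20,000,000 = $789,600.

$790,000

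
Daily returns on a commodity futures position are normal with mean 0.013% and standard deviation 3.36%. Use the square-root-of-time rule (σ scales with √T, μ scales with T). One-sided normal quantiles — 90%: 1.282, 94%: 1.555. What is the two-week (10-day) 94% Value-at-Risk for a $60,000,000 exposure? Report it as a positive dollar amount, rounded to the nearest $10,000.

$9,840,000

σ_{10d} = 3.36% × √10 = 10.625%; μ_{10d} = 10 × 0.013% = 0.130%.
VaR = −(0.130%) + 1.555 × 10.625% = 16.392%.
On $60,000,000: 0.16392 × $60,000,000 = $9,835,200.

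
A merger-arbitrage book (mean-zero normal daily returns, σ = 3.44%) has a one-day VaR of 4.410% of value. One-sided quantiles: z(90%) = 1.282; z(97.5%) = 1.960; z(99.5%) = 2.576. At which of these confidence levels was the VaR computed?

90%

Implied z = VaR/σ = 4.410 / 3.44 = 1.282.
This matches z(90%) = 1.282.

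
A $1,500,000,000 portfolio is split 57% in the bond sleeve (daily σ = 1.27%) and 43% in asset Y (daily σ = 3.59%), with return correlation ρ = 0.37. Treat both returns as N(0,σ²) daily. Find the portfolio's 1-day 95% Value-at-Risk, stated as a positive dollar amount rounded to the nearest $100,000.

$47,700,000

σ_p² = 0.57²·1.27² + 0.43²·3.59² + 2·0.37·0.57·0.43·1.27·3.59 = 3.7340 (%²).
σ_p = √3.7340 = 1.932%.
At 95%, z = 1.645.
VaR = 1.645 × 1.932% = 3.178%; on $1,500,000,000 that is $47,670,000.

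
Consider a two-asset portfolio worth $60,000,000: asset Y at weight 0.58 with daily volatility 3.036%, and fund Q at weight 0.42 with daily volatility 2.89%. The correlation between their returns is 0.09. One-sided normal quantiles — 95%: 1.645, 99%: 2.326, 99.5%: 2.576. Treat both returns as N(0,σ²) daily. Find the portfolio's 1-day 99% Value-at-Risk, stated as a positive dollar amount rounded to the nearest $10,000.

$3,110,000

σ_p² = 0.58²·3.036² + 0.42²·2.89² + 2·0.09·0.58·0.42·3.036·2.89 = 4.9587 (%²).
σ_p = √4.9587 = 2.227%.
VaR = 2.326 × 2.227% = 5.180%; on $60,000,000 that is $3,108,000.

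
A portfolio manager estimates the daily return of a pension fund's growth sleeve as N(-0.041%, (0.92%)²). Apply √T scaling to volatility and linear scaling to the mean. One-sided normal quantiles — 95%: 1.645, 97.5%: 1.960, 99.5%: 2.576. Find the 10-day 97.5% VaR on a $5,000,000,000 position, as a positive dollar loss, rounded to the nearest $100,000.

σ_{10d} = 0.92% × √10 = 2.909%; μ_{10d} = 10 × -0.041% = -0.410%.
VaR = −(-0.410%) + 1.960 × 2.909% = 6.112%.
On $5,000,000,000: 0.06112 × $5,000,000,000 = $305,600,000.

$305,600,000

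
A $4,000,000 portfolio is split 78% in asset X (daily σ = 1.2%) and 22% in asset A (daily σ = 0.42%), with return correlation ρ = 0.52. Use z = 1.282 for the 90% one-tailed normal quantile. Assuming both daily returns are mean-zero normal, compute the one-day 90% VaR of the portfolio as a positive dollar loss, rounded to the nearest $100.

σ_p² = 0.78²·1.2² + 0.22²·0.42² + 2·0.52·0.78·0.22·1.2·0.42 = 0.9746 (%²).
σ_p = √0.9746 = 0.987%.
VaR = 1.282 × 0.987% = 1.265%; on $4,000,000 that is $50,600.

$50,600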